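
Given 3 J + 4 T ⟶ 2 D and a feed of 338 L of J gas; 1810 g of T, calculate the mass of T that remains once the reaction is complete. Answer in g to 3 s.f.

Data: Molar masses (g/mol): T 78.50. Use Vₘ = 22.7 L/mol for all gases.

n(J) = 338.0 / 22.7 = 14.89 mol
n(T) = 1810 / 78.50 = 23.06 mol
n/ν for J = 14.89/3 = 4.963
n/ν for T = 23.06/4 = 5.765
Smallest n/ν is J → limiting reagent.
T consumed = (4/3) × 14.89 = 19.85 mol
T remaining = 23.06 − 19.85 = 3.210 mol
mass = 3.210 × 78.50 = 252.0 g

252 g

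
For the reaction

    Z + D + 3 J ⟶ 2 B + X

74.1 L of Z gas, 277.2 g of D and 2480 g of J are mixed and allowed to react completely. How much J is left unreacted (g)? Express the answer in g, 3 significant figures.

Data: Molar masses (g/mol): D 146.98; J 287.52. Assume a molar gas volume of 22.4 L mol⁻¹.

n(Z) = 74.10 / 22.4 = 3.308 mol
n(D) = 277.2 / 146.98 = 1.886 mol
n(J) = 2480 / 287.52 = 8.625 mol
n/ν → Z: 3.308, D: 1.886, J: 2.875; D is limiting.
J consumed = (3/1) × 1.886 = 5.658 mol
J remaining = 8.625 − 5.658 = 2.967 mol
mass = 2.967 × 287.52 = 853.1 g

853 g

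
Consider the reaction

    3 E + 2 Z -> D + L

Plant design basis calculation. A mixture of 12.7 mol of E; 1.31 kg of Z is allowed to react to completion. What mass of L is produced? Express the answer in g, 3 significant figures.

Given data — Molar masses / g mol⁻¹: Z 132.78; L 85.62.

362 g

n(E) = 12.70 mol
n(Z) = 1.310×1000 / 132.78 = 9.866 mol
n/ν for E = 12.70/3 = 4.233
n/ν for Z = 9.866/2 = 4.933
Smallest n/ν is E → limiting reagent.
n(L) = (1/3) × 12.70 = 4.233 mol
mass = 4.233 × 85.62 = 362.4 g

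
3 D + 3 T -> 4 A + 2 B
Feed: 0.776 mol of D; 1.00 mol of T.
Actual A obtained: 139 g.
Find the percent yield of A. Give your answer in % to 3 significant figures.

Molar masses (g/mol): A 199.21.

n(D) = 0.7760 mol
n(T) = 1.000 mol
n/ν → D: 0.2587, T: 0.3333; D is limiting.
theoretical n(A) = (4/3) × 0.7760 = 1.035 mol → 206.2 g
% yield = 139 / 206.2 × 100 = 67.41 %

67.4 %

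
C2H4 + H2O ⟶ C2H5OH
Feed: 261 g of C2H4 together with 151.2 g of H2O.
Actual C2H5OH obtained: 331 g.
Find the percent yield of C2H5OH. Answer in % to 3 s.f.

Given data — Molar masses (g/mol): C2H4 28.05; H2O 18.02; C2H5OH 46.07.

85.6 %

n(C2H4) = 261.0 / 28.05 = 9.305 mol
n(H2O) = 151.2 / 18.02 = 8.391 mol
n/ν for C2H4 = 9.305/1 = 9.305
n/ν for H2O = 8.391/1 = 8.391
Smallest n/ν is H2O → limiting reagent.
theoretical n(C2H5OH) = (1/1) × 8.391 = 8.391 mol → 386.6 g
% yield = 331 / 386.6 × 100 = 85.62 %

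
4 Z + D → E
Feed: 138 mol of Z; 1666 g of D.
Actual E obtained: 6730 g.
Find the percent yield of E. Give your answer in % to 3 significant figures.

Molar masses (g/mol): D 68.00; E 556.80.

49.3 %

n(Z) = 138.0 mol
n(D) = 1666 / 68.00 = 24.50 mol
n/ν → Z: 34.50, D: 24.50; D is limiting.
theoretical n(E) = (1/1) × 24.50 = 24.50 mol → 13640 g
% yield = 6730 / 13640 × 100 = 49.34 %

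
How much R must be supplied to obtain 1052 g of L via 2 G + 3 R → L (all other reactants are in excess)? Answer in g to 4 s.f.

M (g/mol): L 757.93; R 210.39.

n(L) = 1052 / 757.93 = 1.388 mol
n(R) = (3/1) × 1.388 = 4.164 mol
mass = 4.164 × 210.39 = 876.1 g

876.1 g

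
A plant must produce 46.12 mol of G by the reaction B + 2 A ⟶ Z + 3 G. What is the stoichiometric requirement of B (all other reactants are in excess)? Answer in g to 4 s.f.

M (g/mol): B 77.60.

n(G) = 46.12 mol
n(B) = (1/3) × 46.12 = 15.37 mol
mass = 15.37 × 77.60 = 1193 g

1193 g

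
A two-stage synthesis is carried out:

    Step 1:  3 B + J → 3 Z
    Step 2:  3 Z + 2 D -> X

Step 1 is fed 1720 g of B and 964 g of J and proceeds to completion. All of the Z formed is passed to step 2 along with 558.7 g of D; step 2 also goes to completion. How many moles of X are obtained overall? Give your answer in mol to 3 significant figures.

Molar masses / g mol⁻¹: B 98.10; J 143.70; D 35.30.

5.84 mol

Step 1:
n(B) = 1720 / 98.10 = 17.53 mol
n(J) = 964.0 / 143.70 = 6.708 mol
n/ν for B = 17.53/3 = 5.843
n/ν for J = 6.708/1 = 6.708
Smallest n/ν is B → limiting reagent.
n(Z) produced = (3/3) × 17.53 = 17.53 mol
Step 2:
n(Z) available = 17.53 mol
n(D) = 558.7 / 35.30 = 15.83 mol
n/ν for Z = 17.53/3 = 5.843
n/ν for D = 15.83/2 = 7.915
Smallest n/ν is Z → limiting reagent.
n(X) = (1/3) × 17.53 = 5.843 mol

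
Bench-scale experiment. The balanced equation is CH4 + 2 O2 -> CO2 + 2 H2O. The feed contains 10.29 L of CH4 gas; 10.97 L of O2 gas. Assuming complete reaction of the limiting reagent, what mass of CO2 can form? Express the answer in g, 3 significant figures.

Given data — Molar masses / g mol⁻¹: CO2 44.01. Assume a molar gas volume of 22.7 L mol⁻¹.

n(CH4) = 10.29 / 22.7 = 0.4533 mol
n(O2) = 10.97 / 22.7 = 0.4833 mol
n/ν for CH4 = 0.4533/1 = 0.4533
n/ν for O2 = 0.4833/2 = 0.2417
Smallest n/ν is O2 → limiting reagent.
n(CO2) = (1/2) × 0.4833 = 0.2417 mol
mass = 0.2417 × 44.01 = 10.64 g

10.6 g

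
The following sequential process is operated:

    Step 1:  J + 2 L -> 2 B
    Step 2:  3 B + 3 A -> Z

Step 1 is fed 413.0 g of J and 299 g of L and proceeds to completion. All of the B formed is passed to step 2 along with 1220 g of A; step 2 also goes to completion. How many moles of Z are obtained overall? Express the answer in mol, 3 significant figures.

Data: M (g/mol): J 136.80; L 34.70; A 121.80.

Step 1:
n(J) = 413.0 / 136.80 = 3.019 mol
n(L) = 299.0 / 34.70 = 8.617 mol
n/ν for J = 3.019/1 = 3.019
n/ν for L = 8.617/2 = 4.309
Smallest n/ν is J → limiting reagent.
n(B) produced = (2/1) × 3.019 = 6.038 mol
Step 2:
n(B) available = 6.038 mol
n(A) = 1220 / 121.80 = 10.02 mol
n/ν for B = 6.038/3 = 2.013
n/ν for A = 10.02/3 = 3.340
Smallest n/ν is B → limiting reagent.
n(Z) = (1/3) × 6.038 = 2.013 mol

2.01 mol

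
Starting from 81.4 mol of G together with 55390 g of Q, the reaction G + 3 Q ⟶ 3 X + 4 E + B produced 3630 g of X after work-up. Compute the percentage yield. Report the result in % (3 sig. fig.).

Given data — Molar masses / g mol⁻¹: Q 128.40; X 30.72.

48.4 %

n(G) = 81.40 mol
n(Q) = 55390 / 128.40 = 431.4 mol
n/ν → G: 81.40, Q: 143.8; G is limiting.
theoretical n(X) = (3/1) × 81.40 = 244.2 mol → 7502 g
% yield = 3630 / 7502 × 100 = 48.39 %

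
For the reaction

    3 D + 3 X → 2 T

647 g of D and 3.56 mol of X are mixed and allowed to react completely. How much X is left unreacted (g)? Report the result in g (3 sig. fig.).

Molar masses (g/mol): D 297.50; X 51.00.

70.6 g

n(D) = 647.0 / 297.50 = 2.175 mol
n(X) = 3.560 mol
n/ν → D: 0.7250, X: 1.187; D is limiting.
X consumed = (3/3) × 2.175 = 2.175 mol
X remaining = 3.560 − 2.175 = 1.385 mol
mass = 1.385 × 51.00 = 70.64 g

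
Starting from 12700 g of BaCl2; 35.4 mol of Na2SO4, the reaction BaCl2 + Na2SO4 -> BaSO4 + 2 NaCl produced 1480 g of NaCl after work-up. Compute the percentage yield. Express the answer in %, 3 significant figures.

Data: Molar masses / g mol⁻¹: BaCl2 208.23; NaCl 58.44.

n(BaCl2) = 12700 / 208.23 = 60.99 mol
n(Na2SO4) = 35.40 mol
n/ν for BaCl2 = 60.99/1 = 60.99
n/ν for Na2SO4 = 35.40/1 = 35.40
Smallest n/ν is Na2SO4 → limiting reagent.
theoretical n(NaCl) = (2/1) × 35.40 = 70.80 mol → 4138 g
% yield = 1480 / 4138 × 100 = 35.77 %

35.8 %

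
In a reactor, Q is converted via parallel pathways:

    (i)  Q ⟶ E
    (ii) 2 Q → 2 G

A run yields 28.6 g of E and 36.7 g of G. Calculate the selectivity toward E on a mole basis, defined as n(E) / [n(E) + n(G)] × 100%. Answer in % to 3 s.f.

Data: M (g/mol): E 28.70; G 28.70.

43.8 %

n(E) = 28.6 / 28.70 = 0.9965 mol
n(G) = 36.7 / 28.70 = 1.279 mol
selectivity = 0.9965/(0.9965+1.279) × 100 = 43.79 %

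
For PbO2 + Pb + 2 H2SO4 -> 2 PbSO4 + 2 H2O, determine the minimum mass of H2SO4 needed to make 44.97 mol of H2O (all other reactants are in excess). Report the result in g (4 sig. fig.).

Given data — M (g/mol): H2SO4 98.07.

n(H2O) = 44.97 mol
n(H2SO4) = (2/2) × 44.97 = 44.97 mol
mass = 44.97 × 98.07 = 4410 g

4410 g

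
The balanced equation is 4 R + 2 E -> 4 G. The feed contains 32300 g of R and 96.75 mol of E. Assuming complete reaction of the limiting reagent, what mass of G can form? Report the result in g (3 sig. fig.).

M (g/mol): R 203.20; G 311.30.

49500 g

n(R) = 32300 / 203.20 = 159.0 mol
n(E) = 96.75 mol
n/ν → R: 39.75, E: 48.38; R is limiting.
n(G) = (4/4) × 159.0 = 159.0 mol
mass = 159.0 × 311.30 = 49500 g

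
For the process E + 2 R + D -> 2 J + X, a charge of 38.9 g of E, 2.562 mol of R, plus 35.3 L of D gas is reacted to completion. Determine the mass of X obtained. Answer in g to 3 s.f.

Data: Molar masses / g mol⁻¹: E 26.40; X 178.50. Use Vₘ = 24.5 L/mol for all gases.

n(E) = 38.90 / 26.40 = 1.473 mol
n(R) = 2.562 mol
n(D) = 35.30 / 24.5 = 1.441 mol
n/ν for E = 1.473/1 = 1.473
n/ν for R = 2.562/2 = 1.281
n/ν for D = 1.441/1 = 1.441
Smallest n/ν is R → limiting reagent.
n(X) = (1/2) × 2.562 = 1.281 mol
mass = 1.281 × 178.50 = 228.7 g

229 g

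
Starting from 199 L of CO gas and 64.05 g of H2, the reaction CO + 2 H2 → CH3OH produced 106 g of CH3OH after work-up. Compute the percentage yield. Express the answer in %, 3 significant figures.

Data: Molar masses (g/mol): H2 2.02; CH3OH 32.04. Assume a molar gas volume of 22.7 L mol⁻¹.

n(CO) = 199.0 / 22.7 = 8.767 mol
n(H2) = 64.05 / 2.02 = 31.71 mol
n/ν for CO = 8.767/1 = 8.767
n/ν for H2 = 31.71/2 = 15.86
Smallest n/ν is CO → limiting reagent.
theoretical n(CH3OH) = (1/1) × 8.767 = 8.767 mol → 280.9 g
% yield = 106 / 280.9 × 100 = 37.74 %

37.7 %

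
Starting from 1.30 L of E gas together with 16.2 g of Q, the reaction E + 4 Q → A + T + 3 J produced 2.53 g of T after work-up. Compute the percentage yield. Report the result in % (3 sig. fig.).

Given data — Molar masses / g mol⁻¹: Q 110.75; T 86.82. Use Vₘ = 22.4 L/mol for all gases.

n(E) = 1.300 / 22.4 = 0.05804 mol
n(Q) = 16.20 / 110.75 = 0.1463 mol
n/ν → E: 0.05804, Q: 0.03658; Q is limiting.
theoretical n(T) = (1/4) × 0.1463 = 0.03658 mol → 3.176 g
% yield = 2.53 / 3.176 × 100 = 79.66 %

79.7 %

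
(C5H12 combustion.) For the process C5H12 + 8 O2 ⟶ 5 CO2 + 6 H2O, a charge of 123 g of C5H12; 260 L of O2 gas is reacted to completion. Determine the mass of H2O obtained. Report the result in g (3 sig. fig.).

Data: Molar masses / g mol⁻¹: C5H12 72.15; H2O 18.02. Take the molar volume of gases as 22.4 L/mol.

157 g

n(C5H12) = 123.0 / 72.15 = 1.705 mol
n(O2) = 260.0 / 22.4 = 11.61 mol
n/ν → C5H12: 1.705, O2: 1.451; O2 is limiting.
n(H2O) = (6/8) × 11.61 = 8.708 mol
mass = 8.708 × 18.02 = 156.9 g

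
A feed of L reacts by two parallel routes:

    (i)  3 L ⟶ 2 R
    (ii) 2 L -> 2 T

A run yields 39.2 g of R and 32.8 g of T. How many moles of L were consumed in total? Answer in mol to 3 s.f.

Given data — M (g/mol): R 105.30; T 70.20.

1.03 mol

n(R) = 39.2 / 105.30 = 0.3723 mol
n(T) = 32.8 / 70.20 = 0.4672 mol
n(L) via (i) = (3/2)×0.3723 = 0.5585 mol
n(L) via (ii) = (2/2)×0.4672 = 0.4672 mol
total n(L) = 0.5585 + 0.4672 = 1.026 mol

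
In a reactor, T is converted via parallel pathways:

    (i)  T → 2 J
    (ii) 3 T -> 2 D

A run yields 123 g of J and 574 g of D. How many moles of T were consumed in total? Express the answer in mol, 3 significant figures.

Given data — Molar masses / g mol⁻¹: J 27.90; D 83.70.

12.5 mol

n(J) = 123 / 27.90 = 4.409 mol
n(D) = 574 / 83.70 = 6.858 mol
n(T) via (i) = (1/2)×4.409 = 2.205 mol
n(T) via (ii) = (3/2)×6.858 = 10.29 mol
total n(T) = 2.205 + 10.29 = 12.50 mol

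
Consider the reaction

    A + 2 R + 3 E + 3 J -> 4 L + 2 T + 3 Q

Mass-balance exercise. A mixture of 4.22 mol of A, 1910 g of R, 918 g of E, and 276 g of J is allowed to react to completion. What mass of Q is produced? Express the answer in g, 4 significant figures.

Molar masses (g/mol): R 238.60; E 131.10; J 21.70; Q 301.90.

n(A) = 4.220 mol
n(R) = 1910 / 238.60 = 8.005 mol
n(E) = 918.0 / 131.10 = 7.002 mol
n(J) = 276.0 / 21.70 = 12.72 mol
n/ν → A: 4.220, R: 4.003, E: 2.334, J: 4.240; E is limiting.
n(Q) = (3/3) × 7.002 = 7.002 mol
mass = 7.002 × 301.90 = 2114 g

2114 g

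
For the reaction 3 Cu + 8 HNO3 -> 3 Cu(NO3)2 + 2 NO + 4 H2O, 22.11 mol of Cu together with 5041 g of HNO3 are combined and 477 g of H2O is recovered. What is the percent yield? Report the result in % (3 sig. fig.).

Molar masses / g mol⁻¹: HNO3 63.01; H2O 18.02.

89.8 %

n(Cu) = 22.11 mol
n(HNO3) = 5041 / 63.01 = 80.00 mol
n/ν for Cu = 22.11/3 = 7.370
n/ν for HNO3 = 80.00/8 = 10.00
Smallest n/ν is Cu → limiting reagent.
theoretical n(H2O) = (4/3) × 22.11 = 29.48 mol → 531.2 g
% yield = 477 / 531.2 × 100 = 89.80 %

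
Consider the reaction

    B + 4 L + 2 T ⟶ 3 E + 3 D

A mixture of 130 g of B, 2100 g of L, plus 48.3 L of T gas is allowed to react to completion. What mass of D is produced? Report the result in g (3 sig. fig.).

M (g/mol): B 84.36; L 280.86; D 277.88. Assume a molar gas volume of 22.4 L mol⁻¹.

n(B) = 130.0 / 84.36 = 1.541 mol
n(L) = 2100 / 280.86 = 7.477 mol
n(T) = 48.30 / 22.4 = 2.156 mol
n/ν for B = 1.541/1 = 1.541
n/ν for L = 7.477/4 = 1.869
n/ν for T = 2.156/2 = 1.078
Smallest n/ν is T → limiting reagent.
n(D) = (3/2) × 2.156 = 3.234 mol
mass = 3.234 × 277.88 = 898.7 g

899 g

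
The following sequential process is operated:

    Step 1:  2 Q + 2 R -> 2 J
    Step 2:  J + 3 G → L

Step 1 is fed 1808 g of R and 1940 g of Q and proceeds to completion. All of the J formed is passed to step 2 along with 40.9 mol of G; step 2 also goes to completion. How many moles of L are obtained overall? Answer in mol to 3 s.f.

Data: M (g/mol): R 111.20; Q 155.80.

12.5 mol

Step 1:
n(R) = 1808 / 111.20 = 16.26 mol
n(Q) = 1940 / 155.80 = 12.45 mol
n/ν for R = 16.26/2 = 8.130
n/ν for Q = 12.45/2 = 6.225
Smallest n/ν is Q → limiting reagent.
n(J) produced = (2/2) × 12.45 = 12.45 mol
Step 2:
n(J) available = 12.45 mol
n(G) = 40.90 mol
n/ν for J = 12.45/1 = 12.45
n/ν for G = 40.90/3 = 13.63
Smallest n/ν is J → limiting reagent.
n(L) = (1/1) × 12.45 = 12.45 mol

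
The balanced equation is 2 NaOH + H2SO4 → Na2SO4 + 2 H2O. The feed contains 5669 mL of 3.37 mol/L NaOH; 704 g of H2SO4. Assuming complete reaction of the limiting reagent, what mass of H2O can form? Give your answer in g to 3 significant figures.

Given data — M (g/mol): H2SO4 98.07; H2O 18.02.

259 g

n(NaOH) = 3.37 × 5669/1000 = 19.10 mol
n(H2SO4) = 704.0 / 98.07 = 7.179 mol
n/ν for NaOH = 19.10/2 = 9.550
n/ν for H2SO4 = 7.179/1 = 7.179
Smallest n/ν is H2SO4 → limiting reagent.
n(H2O) = (2/1) × 7.179 = 14.36 mol
mass = 14.36 × 18.02 = 258.8 g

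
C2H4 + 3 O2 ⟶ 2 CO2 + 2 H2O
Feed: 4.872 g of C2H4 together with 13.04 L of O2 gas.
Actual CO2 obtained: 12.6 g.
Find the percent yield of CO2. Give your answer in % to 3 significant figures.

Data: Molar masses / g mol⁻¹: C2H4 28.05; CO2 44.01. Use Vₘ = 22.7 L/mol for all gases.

82.4 %

n(C2H4) = 4.872 / 28.05 = 0.1737 mol
n(O2) = 13.04 / 22.7 = 0.5744 mol
n/ν → C2H4: 0.1737, O2: 0.1915; C2H4 is limiting.
theoretical n(CO2) = (2/1) × 0.1737 = 0.3474 mol → 15.29 g
% yield = 12.6 / 15.29 × 100 = 82.41 %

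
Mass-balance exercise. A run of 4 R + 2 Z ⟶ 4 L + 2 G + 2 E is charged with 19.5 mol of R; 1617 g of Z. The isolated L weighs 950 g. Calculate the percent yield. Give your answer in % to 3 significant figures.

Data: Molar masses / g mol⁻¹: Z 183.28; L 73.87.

72.9 %

n(R) = 19.50 mol
n(Z) = 1617 / 183.28 = 8.823 mol
n/ν for R = 19.50/4 = 4.875
n/ν for Z = 8.823/2 = 4.412
Smallest n/ν is Z → limiting reagent.
theoretical n(L) = (4/2) × 8.823 = 17.65 mol → 1304 g
% yield = 950 / 1304 × 100 = 72.85 %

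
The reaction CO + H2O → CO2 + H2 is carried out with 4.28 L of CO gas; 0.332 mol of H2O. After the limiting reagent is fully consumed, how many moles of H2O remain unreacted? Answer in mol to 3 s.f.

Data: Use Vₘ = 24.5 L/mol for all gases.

n(CO) = 4.280 / 24.5 = 0.1747 mol
n(H2O) = 0.3320 mol
n/ν for CO = 0.1747/1 = 0.1747
n/ν for H2O = 0.3320/1 = 0.3320
Smallest n/ν is CO → limiting reagent.
H2O consumed = (1/1) × 0.1747 = 0.1747 mol
H2O remaining = 0.3320 − 0.1747 = 0.1573 mol

0.157 mol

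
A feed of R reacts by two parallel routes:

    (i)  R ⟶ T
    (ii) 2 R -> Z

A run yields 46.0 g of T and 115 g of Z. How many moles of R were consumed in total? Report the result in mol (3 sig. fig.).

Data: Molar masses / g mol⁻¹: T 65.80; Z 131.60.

2.45 mol

n(T) = 46.0 / 65.80 = 0.6991 mol
n(Z) = 115 / 131.60 = 0.8739 mol
n(R) via (i) = (1/1)×0.6991 = 0.6991 mol
n(R) via (ii) = (2/1)×0.8739 = 1.748 mol
total n(R) = 0.6991 + 1.748 = 2.447 mol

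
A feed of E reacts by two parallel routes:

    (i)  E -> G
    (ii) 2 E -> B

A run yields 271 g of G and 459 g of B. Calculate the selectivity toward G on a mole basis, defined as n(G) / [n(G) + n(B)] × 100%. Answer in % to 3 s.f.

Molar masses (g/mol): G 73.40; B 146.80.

54.1 %

n(G) = 271 / 73.40 = 3.692 mol
n(B) = 459 / 146.80 = 3.127 mol
selectivity = 3.692/(3.692+3.127) × 100 = 54.14 %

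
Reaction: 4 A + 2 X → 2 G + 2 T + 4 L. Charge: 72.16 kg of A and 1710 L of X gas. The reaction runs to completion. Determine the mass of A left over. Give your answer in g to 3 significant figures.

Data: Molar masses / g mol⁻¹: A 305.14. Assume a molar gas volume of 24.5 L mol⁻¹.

29600 g

n(A) = 72.16×1000 / 305.14 = 236.5 mol
n(X) = 1710 / 24.5 = 69.80 mol
n/ν for A = 236.5/4 = 59.13
n/ν for X = 69.80/2 = 34.90
Smallest n/ν is X → limiting reagent.
A consumed = (4/2) × 69.80 = 139.6 mol
A remaining = 236.5 − 139.6 = 96.90 mol
mass = 96.90 × 305.14 = 29570 g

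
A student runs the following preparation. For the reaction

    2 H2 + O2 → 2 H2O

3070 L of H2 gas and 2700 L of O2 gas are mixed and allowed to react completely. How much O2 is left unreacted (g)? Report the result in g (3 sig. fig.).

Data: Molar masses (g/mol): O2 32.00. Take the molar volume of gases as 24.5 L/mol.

n(H2) = 3070 / 24.5 = 125.3 mol
n(O2) = 2700 / 24.5 = 110.2 mol
n/ν for H2 = 125.3/2 = 62.65
n/ν for O2 = 110.2/1 = 110.2
Smallest n/ν is H2 → limiting reagent.
O2 consumed = (1/2) × 125.3 = 62.65 mol
O2 remaining = 110.2 − 62.65 = 47.55 mol
mass = 47.55 × 32.00 = 1522 g

1520 g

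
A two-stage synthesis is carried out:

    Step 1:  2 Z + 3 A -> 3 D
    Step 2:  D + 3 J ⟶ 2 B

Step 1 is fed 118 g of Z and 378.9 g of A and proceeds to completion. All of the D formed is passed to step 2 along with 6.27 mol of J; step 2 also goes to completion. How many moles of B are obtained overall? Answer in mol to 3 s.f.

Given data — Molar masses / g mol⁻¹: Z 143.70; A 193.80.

Step 1:
n(Z) = 118.0 / 143.70 = 0.8212 mol
n(A) = 378.9 / 193.80 = 1.955 mol
n/ν → Z: 0.4106, A: 0.6517; Z is limiting.
n(D) produced = (3/2) × 0.8212 = 1.232 mol
Step 2:
n(D) available = 1.232 mol
n(J) = 6.270 mol
n/ν → D: 1.232, J: 2.090; D is limiting.
n(B) = (2/1) × 1.232 = 2.464 mol

2.46 mol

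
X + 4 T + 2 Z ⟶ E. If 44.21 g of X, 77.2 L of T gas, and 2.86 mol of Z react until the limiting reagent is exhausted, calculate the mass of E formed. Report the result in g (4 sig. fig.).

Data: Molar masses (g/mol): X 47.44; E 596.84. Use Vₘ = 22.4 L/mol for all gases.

n(X) = 44.21 / 47.44 = 0.9319 mol
n(T) = 77.20 / 22.4 = 3.446 mol
n(Z) = 2.860 mol
n/ν for X = 0.9319/1 = 0.9319
n/ν for T = 3.446/4 = 0.8615
n/ν for Z = 2.860/2 = 1.430
Smallest n/ν is T → limiting reagent.
n(E) = (1/4) × 3.446 = 0.8615 mol
mass = 0.8615 × 596.84 = 514.2 g

514.2 g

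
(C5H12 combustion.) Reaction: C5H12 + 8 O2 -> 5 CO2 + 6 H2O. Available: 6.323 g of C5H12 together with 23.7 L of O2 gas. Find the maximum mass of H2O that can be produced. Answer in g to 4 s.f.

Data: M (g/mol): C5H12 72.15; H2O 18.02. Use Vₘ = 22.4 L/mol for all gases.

n(C5H12) = 6.323 / 72.15 = 0.08764 mol
n(O2) = 23.70 / 22.4 = 1.058 mol
n/ν → C5H12: 0.08764, O2: 0.1323; C5H12 is limiting.
n(H2O) = (6/1) × 0.08764 = 0.5258 mol
mass = 0.5258 × 18.02 = 9.475 g

9.475 g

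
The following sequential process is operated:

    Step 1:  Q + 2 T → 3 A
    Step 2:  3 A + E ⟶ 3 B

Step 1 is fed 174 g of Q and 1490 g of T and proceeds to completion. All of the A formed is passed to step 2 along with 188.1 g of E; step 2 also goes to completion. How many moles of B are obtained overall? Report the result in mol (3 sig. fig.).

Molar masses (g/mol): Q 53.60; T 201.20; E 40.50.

9.74 mol

Step 1:
n(Q) = 174.0 / 53.60 = 3.246 mol
n(T) = 1490 / 201.20 = 7.406 mol
n/ν for Q = 3.246/1 = 3.246
n/ν for T = 7.406/2 = 3.703
Smallest n/ν is Q → limiting reagent.
n(A) produced = (3/1) × 3.246 = 9.738 mol
Step 2:
n(A) available = 9.738 mol
n(E) = 188.1 / 40.50 = 4.644 mol
n/ν for A = 9.738/3 = 3.246
n/ν for E = 4.644/1 = 4.644
Smallest n/ν is A → limiting reagent.
n(B) = (3/3) × 9.738 = 9.738 mol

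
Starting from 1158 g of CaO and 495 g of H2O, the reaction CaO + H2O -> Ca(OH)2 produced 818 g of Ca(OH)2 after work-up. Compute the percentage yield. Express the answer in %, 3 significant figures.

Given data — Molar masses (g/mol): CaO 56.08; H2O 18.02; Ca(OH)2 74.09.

53.5 %

n(CaO) = 1158 / 56.08 = 20.65 mol
n(H2O) = 495.0 / 18.02 = 27.47 mol
n/ν for CaO = 20.65/1 = 20.65
n/ν for H2O = 27.47/1 = 27.47
Smallest n/ν is CaO → limiting reagent.
theoretical n(Ca(OH)2) = (1/1) × 20.65 = 20.65 mol → 1530 g
% yield = 818 / 1530 × 100 = 53.46 %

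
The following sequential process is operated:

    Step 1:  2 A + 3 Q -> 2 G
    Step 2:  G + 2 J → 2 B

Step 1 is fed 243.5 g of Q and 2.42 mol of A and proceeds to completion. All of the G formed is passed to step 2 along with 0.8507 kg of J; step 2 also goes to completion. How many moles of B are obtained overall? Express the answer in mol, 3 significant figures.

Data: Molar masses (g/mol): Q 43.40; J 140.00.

4.84 mol

Step 1:
n(Q) = 243.5 / 43.40 = 5.611 mol
n(A) = 2.420 mol
n/ν → Q: 1.870, A: 1.210; A is limiting.
n(G) produced = (2/2) × 2.420 = 2.420 mol
Step 2:
n(G) available = 2.420 mol
n(J) = 0.8507×1000 / 140.00 = 6.076 mol
n/ν → G: 2.420, J: 3.038; G is limiting.
n(B) = (2/1) × 2.420 = 4.840 mol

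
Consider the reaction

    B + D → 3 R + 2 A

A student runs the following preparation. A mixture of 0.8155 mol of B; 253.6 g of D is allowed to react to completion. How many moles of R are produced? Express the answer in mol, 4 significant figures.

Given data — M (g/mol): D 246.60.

n(B) = 0.8155 mol
n(D) = 253.6 / 246.60 = 1.028 mol
n/ν → B: 0.8155, D: 1.028; B is limiting.
n(R) = (3/1) × 0.8155 = 2.447 mol

2.447 mol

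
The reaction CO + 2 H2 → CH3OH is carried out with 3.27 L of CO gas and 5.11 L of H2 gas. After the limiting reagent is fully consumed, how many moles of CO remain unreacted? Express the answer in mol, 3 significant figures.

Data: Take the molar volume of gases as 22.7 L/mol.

0.0315 mol

n(CO) = 3.270 / 22.7 = 0.1441 mol
n(H2) = 5.110 / 22.7 = 0.2251 mol
n/ν for CO = 0.1441/1 = 0.1441
n/ν for H2 = 0.2251/2 = 0.1126
Smallest n/ν is H2 → limiting reagent.
CO consumed = (1/2) × 0.2251 = 0.1126 mol
CO remaining = 0.1441 − 0.1126 = 0.03150 mol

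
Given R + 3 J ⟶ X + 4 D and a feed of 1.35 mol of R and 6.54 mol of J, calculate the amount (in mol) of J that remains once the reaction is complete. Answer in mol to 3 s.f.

2.49 mol

n(R) = 1.350 mol
n(J) = 6.540 mol
n/ν → R: 1.350, J: 2.180; R is limiting.
J consumed = (3/1) × 1.350 = 4.050 mol
J remaining = 6.540 − 4.050 = 2.490 mol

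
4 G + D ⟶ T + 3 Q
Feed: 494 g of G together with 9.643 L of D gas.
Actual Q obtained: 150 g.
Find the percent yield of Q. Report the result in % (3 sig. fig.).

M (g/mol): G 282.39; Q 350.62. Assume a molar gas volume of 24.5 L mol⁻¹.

n(G) = 494.0 / 282.39 = 1.749 mol
n(D) = 9.643 / 24.5 = 0.3936 mol
n/ν for G = 1.749/4 = 0.4373
n/ν for D = 0.3936/1 = 0.3936
Smallest n/ν is D → limiting reagent.
theoretical n(Q) = (3/1) × 0.3936 = 1.181 mol → 414.1 g
% yield = 150 / 414.1 × 100 = 36.22 %

36.2 %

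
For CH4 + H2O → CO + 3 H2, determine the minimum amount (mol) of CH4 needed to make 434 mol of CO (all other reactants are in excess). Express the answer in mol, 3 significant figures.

434 mol

n(CO) = 434.0 mol
n(CH4) = (1/1) × 434.0 = 434.0 mol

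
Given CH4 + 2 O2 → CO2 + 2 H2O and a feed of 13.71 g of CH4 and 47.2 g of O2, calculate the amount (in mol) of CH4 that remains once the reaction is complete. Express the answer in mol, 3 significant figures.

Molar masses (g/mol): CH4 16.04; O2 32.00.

n(CH4) = 13.71 / 16.04 = 0.8547 mol
n(O2) = 47.20 / 32.00 = 1.475 mol
n/ν for CH4 = 0.8547/1 = 0.8547
n/ν for O2 = 1.475/2 = 0.7375
Smallest n/ν is O2 → limiting reagent.
CH4 consumed = (1/2) × 1.475 = 0.7375 mol
CH4 remaining = 0.8547 − 0.7375 = 0.1172 mol

0.117 mol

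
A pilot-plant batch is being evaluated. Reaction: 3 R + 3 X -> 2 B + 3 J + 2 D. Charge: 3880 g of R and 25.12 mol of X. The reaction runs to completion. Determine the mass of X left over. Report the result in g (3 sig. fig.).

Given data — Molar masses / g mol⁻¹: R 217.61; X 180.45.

n(R) = 3880 / 217.61 = 17.83 mol
n(X) = 25.12 mol
n/ν → R: 5.943, X: 8.373; R is limiting.
X consumed = (3/3) × 17.83 = 17.83 mol
X remaining = 25.12 − 17.83 = 7.290 mol
mass = 7.290 × 180.45 = 1315 g

1320 g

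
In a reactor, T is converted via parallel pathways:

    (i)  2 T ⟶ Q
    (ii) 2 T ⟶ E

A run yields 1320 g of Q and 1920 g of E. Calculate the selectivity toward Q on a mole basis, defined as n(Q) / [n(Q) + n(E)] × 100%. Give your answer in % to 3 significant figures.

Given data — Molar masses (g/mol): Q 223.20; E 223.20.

40.7 %

n(Q) = 1320 / 223.20 = 5.914 mol
n(E) = 1920 / 223.20 = 8.602 mol
selectivity = 5.914/(5.914+8.602) × 100 = 40.74 %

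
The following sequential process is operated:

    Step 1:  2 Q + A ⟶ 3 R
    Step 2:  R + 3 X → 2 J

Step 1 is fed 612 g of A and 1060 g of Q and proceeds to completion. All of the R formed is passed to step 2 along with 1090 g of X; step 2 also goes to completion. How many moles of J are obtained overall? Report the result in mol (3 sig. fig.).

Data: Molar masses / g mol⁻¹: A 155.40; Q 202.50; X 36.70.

Step 1:
n(A) = 612.0 / 155.40 = 3.938 mol
n(Q) = 1060 / 202.50 = 5.235 mol
n/ν for A = 3.938/1 = 3.938
n/ν for Q = 5.235/2 = 2.618
Smallest n/ν is Q → limiting reagent.
n(R) produced = (3/2) × 5.235 = 7.853 mol
Step 2:
n(R) available = 7.853 mol
n(X) = 1090 / 36.70 = 29.70 mol
n/ν for R = 7.853/1 = 7.853
n/ν for X = 29.70/3 = 9.900
Smallest n/ν is R → limiting reagent.
n(J) = (2/1) × 7.853 = 15.71 mol

15.7 mol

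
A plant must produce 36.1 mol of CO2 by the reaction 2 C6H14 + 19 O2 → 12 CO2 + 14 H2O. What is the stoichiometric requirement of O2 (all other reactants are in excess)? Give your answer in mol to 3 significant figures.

57.2 mol

n(CO2) = 36.10 mol
n(O2) = (19/12) × 36.10 = 57.16 mol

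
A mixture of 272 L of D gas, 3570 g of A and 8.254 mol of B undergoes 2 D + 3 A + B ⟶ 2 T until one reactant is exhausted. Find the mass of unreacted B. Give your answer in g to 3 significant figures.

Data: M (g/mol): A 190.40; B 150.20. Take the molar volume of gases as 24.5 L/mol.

406 g

n(D) = 272.0 / 24.5 = 11.10 mol
n(A) = 3570 / 190.40 = 18.75 mol
n(B) = 8.254 mol
n/ν for D = 11.10/2 = 5.550
n/ν for A = 18.75/3 = 6.250
n/ν for B = 8.254/1 = 8.254
Smallest n/ν is D → limiting reagent.
B consumed = (1/2) × 11.10 = 5.550 mol
B remaining = 8.254 − 5.550 = 2.704 mol
mass = 2.704 × 150.20 = 406.1 g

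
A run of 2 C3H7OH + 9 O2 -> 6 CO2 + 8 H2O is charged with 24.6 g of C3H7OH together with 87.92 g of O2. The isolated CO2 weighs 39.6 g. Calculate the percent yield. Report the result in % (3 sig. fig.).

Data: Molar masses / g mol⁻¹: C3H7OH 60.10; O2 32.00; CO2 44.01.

73.3 %

n(C3H7OH) = 24.60 / 60.10 = 0.4093 mol
n(O2) = 87.92 / 32.00 = 2.748 mol
n/ν for C3H7OH = 0.4093/2 = 0.2047
n/ν for O2 = 2.748/9 = 0.3053
Smallest n/ν is C3H7OH → limiting reagent.
theoretical n(CO2) = (6/2) × 0.4093 = 1.228 mol → 54.04 g
% yield = 39.6 / 54.04 × 100 = 73.28 %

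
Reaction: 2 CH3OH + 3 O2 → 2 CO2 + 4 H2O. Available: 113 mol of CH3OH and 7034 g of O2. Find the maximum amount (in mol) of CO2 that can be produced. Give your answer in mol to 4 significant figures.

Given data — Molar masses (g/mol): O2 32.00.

113.0 mol

n(CH3OH) = 113.0 mol
n(O2) = 7034 / 32.00 = 219.8 mol
n/ν for CH3OH = 113.0/2 = 56.50
n/ν for O2 = 219.8/3 = 73.27
Smallest n/ν is CH3OH → limiting reagent.
n(CO2) = (2/2) × 113.0 = 113.0 mol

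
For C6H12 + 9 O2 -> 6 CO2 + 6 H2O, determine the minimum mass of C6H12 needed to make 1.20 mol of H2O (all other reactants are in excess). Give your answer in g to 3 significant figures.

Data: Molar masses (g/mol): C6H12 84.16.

16.8 g

n(H2O) = 1.200 mol
n(C6H12) = (1/6) × 1.200 = 0.2000 mol
mass = 0.2000 × 84.16 = 16.83 g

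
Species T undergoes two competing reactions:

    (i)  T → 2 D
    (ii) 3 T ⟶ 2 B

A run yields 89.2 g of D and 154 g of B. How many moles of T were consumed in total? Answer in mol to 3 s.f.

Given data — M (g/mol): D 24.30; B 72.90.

n(D) = 89.2 / 24.30 = 3.671 mol
n(B) = 154 / 72.90 = 2.112 mol
n(T) via (i) = (1/2)×3.671 = 1.836 mol
n(T) via (ii) = (3/2)×2.112 = 3.168 mol
total n(T) = 1.836 + 3.168 = 5.004 mol

5.00 mol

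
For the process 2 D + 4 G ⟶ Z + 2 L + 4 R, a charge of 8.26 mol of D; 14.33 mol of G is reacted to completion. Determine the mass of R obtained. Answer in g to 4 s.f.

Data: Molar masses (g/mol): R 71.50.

n(D) = 8.260 mol
n(G) = 14.33 mol
n/ν → D: 4.130, G: 3.583; G is limiting.
n(R) = (4/4) × 14.33 = 14.33 mol
mass = 14.33 × 71.50 = 1025 g

1025 g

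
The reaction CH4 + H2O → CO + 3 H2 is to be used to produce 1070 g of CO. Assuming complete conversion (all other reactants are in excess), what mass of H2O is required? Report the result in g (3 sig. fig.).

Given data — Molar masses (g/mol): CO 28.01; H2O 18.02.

688 g

n(CO) = 1070 / 28.01 = 38.20 mol
n(H2O) = (1/1) × 38.20 = 38.20 mol
mass = 38.20 × 18.02 = 688.4 g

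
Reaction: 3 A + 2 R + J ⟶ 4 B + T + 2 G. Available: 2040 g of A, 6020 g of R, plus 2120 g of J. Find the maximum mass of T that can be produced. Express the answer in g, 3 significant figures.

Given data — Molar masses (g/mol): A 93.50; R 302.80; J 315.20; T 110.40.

743 g

n(A) = 2040 / 93.50 = 21.82 mol
n(R) = 6020 / 302.80 = 19.88 mol
n(J) = 2120 / 315.20 = 6.726 mol
n/ν → A: 7.273, R: 9.940, J: 6.726; J is limiting.
n(T) = (1/1) × 6.726 = 6.726 mol
mass = 6.726 × 110.40 = 742.6 g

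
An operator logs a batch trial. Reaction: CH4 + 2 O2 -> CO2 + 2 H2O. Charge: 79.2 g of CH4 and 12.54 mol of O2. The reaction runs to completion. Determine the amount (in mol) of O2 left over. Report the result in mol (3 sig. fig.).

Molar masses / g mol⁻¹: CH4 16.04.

n(CH4) = 79.20 / 16.04 = 4.938 mol
n(O2) = 12.54 mol
n/ν for CH4 = 4.938/1 = 4.938
n/ν for O2 = 12.54/2 = 6.270
Smallest n/ν is CH4 → limiting reagent.
O2 consumed = (2/1) × 4.938 = 9.876 mol
O2 remaining = 12.54 − 9.876 = 2.664 mol

2.66 mol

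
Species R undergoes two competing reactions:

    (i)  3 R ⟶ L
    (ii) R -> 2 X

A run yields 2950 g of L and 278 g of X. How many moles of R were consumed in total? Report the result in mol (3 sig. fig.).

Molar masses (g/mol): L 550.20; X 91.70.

17.6 mol

n(L) = 2950 / 550.20 = 5.362 mol
n(X) = 278 / 91.70 = 3.032 mol
n(R) via (i) = (3/1)×5.362 = 16.09 mol
n(R) via (ii) = (1/2)×3.032 = 1.516 mol
total n(R) = 16.09 + 1.516 = 17.61 mol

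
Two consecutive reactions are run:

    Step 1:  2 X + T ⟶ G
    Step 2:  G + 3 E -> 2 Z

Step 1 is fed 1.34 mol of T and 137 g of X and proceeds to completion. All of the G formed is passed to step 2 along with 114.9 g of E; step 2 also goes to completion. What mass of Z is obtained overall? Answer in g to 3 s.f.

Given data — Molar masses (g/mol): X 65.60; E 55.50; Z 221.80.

Step 1:
n(T) = 1.340 mol
n(X) = 137.0 / 65.60 = 2.088 mol
n/ν for T = 1.340/1 = 1.340
n/ν for X = 2.088/2 = 1.044
Smallest n/ν is X → limiting reagent.
n(G) produced = (1/2) × 2.088 = 1.044 mol
Step 2:
n(G) available = 1.044 mol
n(E) = 114.9 / 55.50 = 2.070 mol
n/ν for G = 1.044/1 = 1.044
n/ν for E = 2.070/3 = 0.6900
Smallest n/ν is E → limiting reagent.
n(Z) = (2/3) × 2.070 = 1.380 mol
mass = 1.380 × 221.80 = 306.1 g

306 g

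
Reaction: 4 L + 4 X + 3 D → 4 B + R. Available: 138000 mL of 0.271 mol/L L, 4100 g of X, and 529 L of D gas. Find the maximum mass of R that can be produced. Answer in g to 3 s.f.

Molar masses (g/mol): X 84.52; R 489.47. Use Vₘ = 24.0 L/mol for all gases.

n(L) = 0.271 × 138000/1000 = 37.40 mol
n(X) = 4100 / 84.52 = 48.51 mol
n(D) = 529.0 / 24.0 = 22.04 mol
n/ν for L = 37.40/4 = 9.350
n/ν for X = 48.51/4 = 12.13
n/ν for D = 22.04/3 = 7.347
Smallest n/ν is D → limiting reagent.
n(R) = (1/3) × 22.04 = 7.347 mol
mass = 7.347 × 489.47 = 3596 g

3600 g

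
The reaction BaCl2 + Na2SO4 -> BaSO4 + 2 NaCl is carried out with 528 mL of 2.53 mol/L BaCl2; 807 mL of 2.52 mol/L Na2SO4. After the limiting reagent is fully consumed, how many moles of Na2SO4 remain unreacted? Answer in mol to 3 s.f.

n(BaCl2) = 2.53 × 528.0/1000 = 1.336 mol
n(Na2SO4) = 2.52 × 807.0/1000 = 2.034 mol
n/ν for BaCl2 = 1.336/1 = 1.336
n/ν for Na2SO4 = 2.034/1 = 2.034
Smallest n/ν is BaCl2 → limiting reagent.
Na2SO4 consumed = (1/1) × 1.336 = 1.336 mol
Na2SO4 remaining = 2.034 − 1.336 = 0.6980 mol

0.698 mol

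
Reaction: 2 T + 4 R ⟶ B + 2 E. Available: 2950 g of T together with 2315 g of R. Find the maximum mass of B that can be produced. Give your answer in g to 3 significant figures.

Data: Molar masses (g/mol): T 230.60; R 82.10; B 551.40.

3530 g

n(T) = 2950 / 230.60 = 12.79 mol
n(R) = 2315 / 82.10 = 28.20 mol
n/ν → T: 6.395, R: 7.050; T is limiting.
n(B) = (1/2) × 12.79 = 6.395 mol
mass = 6.395 × 551.40 = 3526 g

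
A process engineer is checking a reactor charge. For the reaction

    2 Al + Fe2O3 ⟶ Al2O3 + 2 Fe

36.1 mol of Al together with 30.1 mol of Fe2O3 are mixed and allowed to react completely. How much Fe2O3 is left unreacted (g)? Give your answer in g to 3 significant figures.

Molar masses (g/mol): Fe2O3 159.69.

1920 g

n(Al) = 36.10 mol
n(Fe2O3) = 30.10 mol
n/ν for Al = 36.10/2 = 18.05
n/ν for Fe2O3 = 30.10/1 = 30.10
Smallest n/ν is Al → limiting reagent.
Fe2O3 consumed = (1/2) × 36.10 = 18.05 mol
Fe2O3 remaining = 30.10 − 18.05 = 12.05 mol
mass = 12.05 × 159.69 = 1924 g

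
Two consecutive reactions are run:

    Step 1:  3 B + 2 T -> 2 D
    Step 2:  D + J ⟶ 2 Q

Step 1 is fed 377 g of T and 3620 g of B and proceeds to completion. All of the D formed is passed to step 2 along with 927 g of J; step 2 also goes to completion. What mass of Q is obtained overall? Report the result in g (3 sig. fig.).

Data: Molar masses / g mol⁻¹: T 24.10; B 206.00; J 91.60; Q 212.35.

4300 g

Step 1:
n(T) = 377.0 / 24.10 = 15.64 mol
n(B) = 3620 / 206.00 = 17.57 mol
n/ν → T: 7.820, B: 5.857; B is limiting.
n(D) produced = (2/3) × 17.57 = 11.71 mol
Step 2:
n(D) available = 11.71 mol
n(J) = 927.0 / 91.60 = 10.12 mol
n/ν → D: 11.71, J: 10.12; J is limiting.
n(Q) = (2/1) × 10.12 = 20.24 mol
mass = 20.24 × 212.35 = 4298 g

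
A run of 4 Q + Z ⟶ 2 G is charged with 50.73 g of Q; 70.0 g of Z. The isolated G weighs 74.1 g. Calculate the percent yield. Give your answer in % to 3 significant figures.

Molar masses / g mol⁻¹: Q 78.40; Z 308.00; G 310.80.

73.7 %

n(Q) = 50.73 / 78.40 = 0.6471 mol
n(Z) = 70.00 / 308.00 = 0.2273 mol
n/ν → Q: 0.1618, Z: 0.2273; Q is limiting.
theoretical n(G) = (2/4) × 0.6471 = 0.3236 mol → 100.6 g
% yield = 74.1 / 100.6 × 100 = 73.66 %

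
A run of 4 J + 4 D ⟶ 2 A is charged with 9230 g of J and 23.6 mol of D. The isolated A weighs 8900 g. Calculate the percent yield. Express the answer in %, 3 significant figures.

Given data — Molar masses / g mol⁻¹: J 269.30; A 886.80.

85.1 %

n(J) = 9230 / 269.30 = 34.27 mol
n(D) = 23.60 mol
n/ν for J = 34.27/4 = 8.568
n/ν for D = 23.60/4 = 5.900
Smallest n/ν is D → limiting reagent.
theoretical n(A) = (2/4) × 23.60 = 11.80 mol → 10460 g
% yield = 8900 / 10460 × 100 = 85.09 %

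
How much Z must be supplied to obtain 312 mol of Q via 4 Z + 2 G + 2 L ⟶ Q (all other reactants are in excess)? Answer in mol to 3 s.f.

1250 mol

n(Q) = 312.0 mol
n(Z) = (4/1) × 312.0 = 1248 mol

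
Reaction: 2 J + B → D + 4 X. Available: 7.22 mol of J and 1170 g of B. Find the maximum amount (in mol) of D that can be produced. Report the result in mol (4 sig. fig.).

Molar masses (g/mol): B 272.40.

n(J) = 7.220 mol
n(B) = 1170 / 272.40 = 4.295 mol
n/ν for J = 7.220/2 = 3.610
n/ν for B = 4.295/1 = 4.295
Smallest n/ν is J → limiting reagent.
n(D) = (1/2) × 7.220 = 3.610 mol

3.610 mol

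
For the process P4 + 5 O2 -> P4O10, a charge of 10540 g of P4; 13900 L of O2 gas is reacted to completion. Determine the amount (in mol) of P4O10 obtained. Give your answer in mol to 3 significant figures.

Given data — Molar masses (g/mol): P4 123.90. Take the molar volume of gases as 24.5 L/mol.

n(P4) = 10540 / 123.90 = 85.07 mol
n(O2) = 13900 / 24.5 = 567.3 mol
n/ν for P4 = 85.07/1 = 85.07
n/ν for O2 = 567.3/5 = 113.5
Smallest n/ν is P4 → limiting reagent.
n(P4O10) = (1/1) × 85.07 = 85.07 mol

85.1 mol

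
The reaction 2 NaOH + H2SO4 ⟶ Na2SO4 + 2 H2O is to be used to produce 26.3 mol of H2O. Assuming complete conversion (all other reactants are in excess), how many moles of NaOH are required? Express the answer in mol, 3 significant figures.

26.3 mol

n(H2O) = 26.30 mol
n(NaOH) = (2/2) × 26.30 = 26.30 mol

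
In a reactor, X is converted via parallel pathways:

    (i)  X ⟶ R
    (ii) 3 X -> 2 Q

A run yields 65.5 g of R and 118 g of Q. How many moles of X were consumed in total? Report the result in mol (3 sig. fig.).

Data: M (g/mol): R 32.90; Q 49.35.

n(R) = 65.5 / 32.90 = 1.991 mol
n(Q) = 118 / 49.35 = 2.391 mol
n(X) via (i) = (1/1)×1.991 = 1.991 mol
n(X) via (ii) = (3/2)×2.391 = 3.587 mol
total n(X) = 1.991 + 3.587 = 5.578 mol

5.58 mol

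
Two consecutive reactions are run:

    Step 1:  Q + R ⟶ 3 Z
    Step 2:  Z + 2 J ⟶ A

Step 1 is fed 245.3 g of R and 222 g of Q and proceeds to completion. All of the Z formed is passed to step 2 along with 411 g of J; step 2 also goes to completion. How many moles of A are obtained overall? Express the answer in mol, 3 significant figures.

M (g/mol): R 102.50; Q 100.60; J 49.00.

Step 1:
n(R) = 245.3 / 102.50 = 2.393 mol
n(Q) = 222.0 / 100.60 = 2.207 mol
n/ν → R: 2.393, Q: 2.207; Q is limiting.
n(Z) produced = (3/1) × 2.207 = 6.621 mol
Step 2:
n(Z) available = 6.621 mol
n(J) = 411.0 / 49.00 = 8.388 mol
n/ν → Z: 6.621, J: 4.194; J is limiting.
n(A) = (1/2) × 8.388 = 4.194 mol

4.19 mol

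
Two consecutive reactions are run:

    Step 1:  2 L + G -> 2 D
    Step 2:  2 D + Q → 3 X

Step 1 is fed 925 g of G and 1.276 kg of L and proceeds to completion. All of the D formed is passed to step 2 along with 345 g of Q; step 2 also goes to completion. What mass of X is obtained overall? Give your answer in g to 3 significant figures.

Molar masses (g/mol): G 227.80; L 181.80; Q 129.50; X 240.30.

Step 1:
n(G) = 925.0 / 227.80 = 4.061 mol
n(L) = 1.276×1000 / 181.80 = 7.019 mol
n/ν for G = 4.061/1 = 4.061
n/ν for L = 7.019/2 = 3.510
Smallest n/ν is L → limiting reagent.
n(D) produced = (2/2) × 7.019 = 7.019 mol
Step 2:
n(D) available = 7.019 mol
n(Q) = 345.0 / 129.50 = 2.664 mol
n/ν for D = 7.019/2 = 3.510
n/ν for Q = 2.664/1 = 2.664
Smallest n/ν is Q → limiting reagent.
n(X) = (3/1) × 2.664 = 7.992 mol
mass = 7.992 × 240.30 = 1920 g

1920 g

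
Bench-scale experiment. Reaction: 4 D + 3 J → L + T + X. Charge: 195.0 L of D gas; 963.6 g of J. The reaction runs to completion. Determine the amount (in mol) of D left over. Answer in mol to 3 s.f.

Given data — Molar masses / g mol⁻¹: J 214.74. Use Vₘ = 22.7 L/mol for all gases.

n(D) = 195.0 / 22.7 = 8.590 mol
n(J) = 963.6 / 214.74 = 4.487 mol
n/ν → D: 2.148, J: 1.496; J is limiting.
D consumed = (4/3) × 4.487 = 5.983 mol
D remaining = 8.590 − 5.983 = 2.607 mol

2.61 mol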